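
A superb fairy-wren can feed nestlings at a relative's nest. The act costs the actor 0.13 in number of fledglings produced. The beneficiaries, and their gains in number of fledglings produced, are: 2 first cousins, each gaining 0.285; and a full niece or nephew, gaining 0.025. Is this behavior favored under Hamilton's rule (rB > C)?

No

Hamilton's rule: the trait is favored when the sum of r·B over every recipient exceeds the actor's cost C.
r to a first cousin = 1/8 (first cousins share one grandparent pair — two paths of length 4: r = 2·(1/2)^4 = 1/8).
r to a full niece or nephew = 1/4 (full aunt/uncle↔niece/nephew: two paths of length 3 through the shared grandparent pair: r = 2·(1/2)^3 = 1/4).
Summing one r·B term per recipient: 2·0.125·0.285 + 1·0.25·0.025 = 0.0775.
0.0775 < 0.13: the indirect benefit is less than the cost.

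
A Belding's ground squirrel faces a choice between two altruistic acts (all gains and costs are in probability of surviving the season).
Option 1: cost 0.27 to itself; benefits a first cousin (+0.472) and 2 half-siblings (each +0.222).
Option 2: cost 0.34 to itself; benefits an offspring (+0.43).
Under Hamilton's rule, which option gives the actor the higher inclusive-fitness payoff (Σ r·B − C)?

Option 1: r to a first cousin = 0.125.
Option 1: r to a half-sibling = 0.25.
Option 1: Σ r·B − C = (1·0.125·0.472 + 2·0.25·0.222) − 0.27 = -0.1.
Option 2: r to an offspring = 0.5.
Option 2: Σ r·B − C = (1·0.5·0.43) − 0.34 = -0.125.
Option 1 has the higher net inclusive-fitness payoff.

Option 1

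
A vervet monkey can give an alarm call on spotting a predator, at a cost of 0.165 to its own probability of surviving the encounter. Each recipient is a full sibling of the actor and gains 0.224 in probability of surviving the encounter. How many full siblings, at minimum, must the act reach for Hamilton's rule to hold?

r to a full sibling = 1/2 (full sibs share both parents — two paths of length 2: r = 2·(1/2)^2 = 1/2).
Hamilton's rule: n·r·B > C  ⇒  n > C/(r·B) = 0.165/(0.5·0.224) = 1.473.
The smallest integer exceeding 1.473 is 2.

2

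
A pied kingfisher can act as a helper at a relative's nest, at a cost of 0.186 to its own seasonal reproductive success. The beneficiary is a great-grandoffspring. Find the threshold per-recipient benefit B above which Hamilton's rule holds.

r to a great-grandoffspring = 1/8 (three parent–offspring links: r = (1/2)^3 = 1/8).
Hamilton's rule with n recipients of equal r: n·r·B > C, so B > C/(n·r) = 0.186/(1·0.125) = 1.488.

1.488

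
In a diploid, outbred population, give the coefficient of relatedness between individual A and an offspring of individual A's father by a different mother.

Each parent–offspring link contributes a factor of 1/2, and independent paths through distinct common ancestors add.
Half-sibs share one parent — one path of length 2: r = (1/2)^2 = 1/4.

0.25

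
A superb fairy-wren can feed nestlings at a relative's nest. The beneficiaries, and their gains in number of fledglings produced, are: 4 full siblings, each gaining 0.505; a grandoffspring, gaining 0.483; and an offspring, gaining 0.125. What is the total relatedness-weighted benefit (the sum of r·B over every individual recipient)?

r to a full sibling = 1/2 (full sibs share both parents — two paths of length 2: r = 2·(1/2)^2 = 1/2).
r to a grandoffspring = 1/4 (two parent–offspring links: r = (1/2)^2 = 1/4).
r to an offspring = 0.5 (one parent–offspring link: r = (1/2)^1 = 1/2).
Summing one r·B term per recipient: 4·0.5·0.505 + 1·0.25·0.483 + 1·0.5·0.125 = 1.19325.

1.19325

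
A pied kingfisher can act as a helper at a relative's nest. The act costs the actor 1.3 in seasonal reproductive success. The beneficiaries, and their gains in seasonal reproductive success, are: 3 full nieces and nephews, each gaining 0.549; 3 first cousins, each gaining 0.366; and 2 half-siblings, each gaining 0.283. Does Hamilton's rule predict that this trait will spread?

Hamilton's rule: the trait is favored when the sum of r·B over every recipient exceeds the actor's cost C.
r to a full niece or nephew = 1/4 (full aunt/uncle↔niece/nephew: two paths of length 3 through the shared grandparent pair: r = 2·(1/2)^3 = 1/4).
r to a first cousin = 1/8 (first cousins share one grandparent pair — two paths of length 4: r = 2·(1/2)^4 = 1/8).
r to a half-sibling = 0.25 (half-sibs share one parent — one path of length 2: r = (1/2)^2 = 1/4).
Summing one r·B term per recipient: 3·0.25·0.549 + 3·0.125·0.366 + 2·0.25·0.283 = 0.6905.
0.6905 < 1.3: the indirect benefit is less than the cost.

No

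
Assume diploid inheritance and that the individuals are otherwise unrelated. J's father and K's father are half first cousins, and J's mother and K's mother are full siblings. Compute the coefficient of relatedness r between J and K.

0.140625

With two independent routes of shared ancestry, r is the sum of the two contributions.
J and K are related in two ways: half second cousins through their fathers (r = 1/64) and first cousins through their mothers (r = 1/8).
r = 1/64 + 1/8 = 9/64 = 0.140625.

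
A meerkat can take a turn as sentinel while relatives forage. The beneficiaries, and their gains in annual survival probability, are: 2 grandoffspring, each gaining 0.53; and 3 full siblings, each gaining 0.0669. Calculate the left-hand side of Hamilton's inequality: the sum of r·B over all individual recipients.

0.36535

r to a grandoffspring = 1/4 (two parent–offspring links: r = (1/2)^2 = 1/4).
r to a full sibling = 0.5 (full sibs share both parents — two paths of length 2: r = 2·(1/2)^2 = 1/2).
Summing one r·B term per recipient: 2·0.25·0.53 + 3·0.5·0.0669 = 0.36535.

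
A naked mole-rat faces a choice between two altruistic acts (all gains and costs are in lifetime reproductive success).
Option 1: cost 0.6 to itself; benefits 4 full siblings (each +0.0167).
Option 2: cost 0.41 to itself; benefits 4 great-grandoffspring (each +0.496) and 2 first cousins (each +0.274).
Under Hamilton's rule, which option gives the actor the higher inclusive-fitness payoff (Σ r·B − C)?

Option 1: r to a full sibling = 0.5.
Option 1: Σ r·B − C = (4·0.5·0.0167) − 0.6 = -0.5666.
Option 2: r to a great-grandoffspring = 0.125.
Option 2: r to a first cousin = 0.125.
Option 2: Σ r·B − C = (4·0.125·0.496 + 2·0.125·0.274) − 0.41 = -0.0935.
Option 2 has the higher net inclusive-fitness payoff.

Option 2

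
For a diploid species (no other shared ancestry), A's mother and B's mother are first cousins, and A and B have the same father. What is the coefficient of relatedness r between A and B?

Relatedness sums over independent paths through distinct common ancestors.
A and B are related in two ways: second cousins through their mothers (r = 1/32) and half-sibs through their shared father (r = 1/4).
r = 1/32 + 1/4 = 9/32 = 0.28125.

0.28125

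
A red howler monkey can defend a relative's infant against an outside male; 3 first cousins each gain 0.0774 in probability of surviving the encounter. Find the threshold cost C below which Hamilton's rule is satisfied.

r to a first cousin = 0.125 (first cousins share one grandparent pair — two paths of length 4: r = 2·(1/2)^4 = 1/8).
Hamilton's rule: n·r·B > C, so the trait is favored while C < n·r·B = 3·0.125·0.0774 = 0.029025.

0.029025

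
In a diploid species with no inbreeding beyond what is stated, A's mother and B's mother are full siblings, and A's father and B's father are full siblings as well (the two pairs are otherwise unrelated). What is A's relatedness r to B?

Independent pedigree routes through distinct common ancestors add.
A and B are related in two ways: first cousins through their mothers (r = 1/8) and first cousins through their fathers (r = 1/8) — i.e. double first cousins.
r = 1/8 + 1/8 = 1/4 = 0.25.

0.25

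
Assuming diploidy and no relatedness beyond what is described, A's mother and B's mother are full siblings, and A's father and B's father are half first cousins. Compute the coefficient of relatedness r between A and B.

Wright's path rule: contributions from independent ancestry routes add.
A and B are related in two ways: first cousins through their mothers (r = 1/8) and half second cousins through their fathers (r = 1/64).
r = 1/8 + 1/64 = 9/64 = 0.140625.

0.140625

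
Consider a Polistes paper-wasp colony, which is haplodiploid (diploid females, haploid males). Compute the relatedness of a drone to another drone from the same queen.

Haploid brothers each carry a random half of the queen's diploid genome, so on average they share half: r = 1/2.

0.5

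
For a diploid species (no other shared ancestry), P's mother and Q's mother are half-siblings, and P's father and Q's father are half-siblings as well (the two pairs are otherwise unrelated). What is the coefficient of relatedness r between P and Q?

Relatedness sums over independent paths through distinct common ancestors.
P and Q are related in two ways: half first cousins through their mothers (r = 1/16) and half first cousins through their fathers (r = 1/16).
r = 1/16 + 1/16 = 0.125.

0.125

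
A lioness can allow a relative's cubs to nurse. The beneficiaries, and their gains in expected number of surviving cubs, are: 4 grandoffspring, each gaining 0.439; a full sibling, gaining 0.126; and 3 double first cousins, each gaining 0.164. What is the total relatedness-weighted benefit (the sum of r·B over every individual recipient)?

0.625

r to a grandoffspring = 1/4 (two parent–offspring links: r = (1/2)^2 = 1/4).
r to a full sibling = 1/2 (full sibs share both parents — two paths of length 2: r = 2·(1/2)^2 = 1/2).
r to a double first cousin = 1/4 (double first cousins share both grandparent pairs — four paths of length 4: r = 4·(1/2)^4 = 1/4).
Summing one r·B term per recipient: 4·0.25·0.439 + 1·0.5·0.126 + 3·0.25·0.164 = 0.625.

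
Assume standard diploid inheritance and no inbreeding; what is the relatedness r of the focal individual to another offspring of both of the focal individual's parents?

Each parent–offspring link contributes a factor of 1/2, and independent paths through distinct common ancestors add.
Full sibs share both parents — two paths of length 2: r = 2·(1/2)^2 = 1/2.

0.5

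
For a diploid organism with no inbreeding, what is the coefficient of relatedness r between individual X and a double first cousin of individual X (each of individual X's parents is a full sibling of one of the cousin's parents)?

0.25

Each parent–offspring link contributes a factor of 1/2, and independent paths through distinct common ancestors add.
Double first cousins share both grandparent pairs — four paths of length 4: r = 4·(1/2)^4 = 1/4.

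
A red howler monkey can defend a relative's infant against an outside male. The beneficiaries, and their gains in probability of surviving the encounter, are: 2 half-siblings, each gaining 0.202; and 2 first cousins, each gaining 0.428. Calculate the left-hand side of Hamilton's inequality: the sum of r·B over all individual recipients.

r to a half-sibling = 0.25 (half-sibs share one parent — one path of length 2: r = (1/2)^2 = 1/4).
r to a first cousin = 0.125 (first cousins share one grandparent pair — two paths of length 4: r = 2·(1/2)^4 = 1/8).
Summing one r·B term per recipient: 2·0.25·0.202 + 2·0.125·0.428 = 0.208.

0.208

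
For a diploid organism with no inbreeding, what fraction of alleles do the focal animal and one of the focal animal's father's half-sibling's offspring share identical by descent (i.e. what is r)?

Each parent–offspring link contributes a factor of 1/2, and independent paths through distinct common ancestors add.
Half first cousins share one grandparent — one path of length 4: r = (1/2)^4 = 1/16.

0.0625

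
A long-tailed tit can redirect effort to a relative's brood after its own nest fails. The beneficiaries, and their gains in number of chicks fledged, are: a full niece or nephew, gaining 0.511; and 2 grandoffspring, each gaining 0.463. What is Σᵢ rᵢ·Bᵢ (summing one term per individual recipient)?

0.35925

r to a full niece or nephew = 0.25 (full aunt/uncle↔niece/nephew: two paths of length 3 through the shared grandparent pair: r = 2·(1/2)^3 = 1/4).
r to a grandoffspring = 0.25 (two parent–offspring links: r = (1/2)^2 = 1/4).
Summing one r·B term per recipient: 1·0.25·0.511 + 2·0.25·0.463 = 0.35925.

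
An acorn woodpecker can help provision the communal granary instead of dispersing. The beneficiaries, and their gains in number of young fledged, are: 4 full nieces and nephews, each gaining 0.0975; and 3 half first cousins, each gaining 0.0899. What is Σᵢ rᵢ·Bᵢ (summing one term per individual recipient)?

r to a full niece or nephew = 0.25 (full aunt/uncle↔niece/nephew: two paths of length 3 through the shared grandparent pair: r = 2·(1/2)^3 = 1/4).
r to a half first cousin = 0.0625 (half first cousins share one grandparent — one path of length 4: r = (1/2)^4 = 1/16).
Summing one r·B term per recipient: 4·0.25·0.0975 + 3·0.0625·0.0899 = 0.11435625.

0.11435625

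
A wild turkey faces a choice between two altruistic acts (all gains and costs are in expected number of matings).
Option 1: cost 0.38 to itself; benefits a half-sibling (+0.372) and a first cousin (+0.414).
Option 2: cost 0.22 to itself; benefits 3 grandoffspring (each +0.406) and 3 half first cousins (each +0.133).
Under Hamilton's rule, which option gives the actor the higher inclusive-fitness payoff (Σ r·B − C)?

Option 1: r to a half-sibling = 0.25.
Option 1: r to a first cousin = 0.125.
Option 1: Σ r·B − C = (1·0.25·0.372 + 1·0.125·0.414) − 0.38 = -0.23525.
Option 2: r to a grandoffspring = 0.25.
Option 2: r to a half first cousin = 0.0625.
Option 2: Σ r·B − C = (3·0.25·0.406 + 3·0.0625·0.133) − 0.22 = 0.1094375.
Option 2 has the higher net inclusive-fitness payoff.

Option 2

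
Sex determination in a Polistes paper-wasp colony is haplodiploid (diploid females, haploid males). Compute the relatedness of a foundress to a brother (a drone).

Her haploid brother carries none of their father's genes and a random half of their mother's genome; that half matches the maternal half of her own genome with probability 1/2: r = 1/2 · 1/2 = 1/4.

0.25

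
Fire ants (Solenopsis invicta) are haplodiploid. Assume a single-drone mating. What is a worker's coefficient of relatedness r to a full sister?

0.75

Haplodiploid full sisters inherit their father's entire haploid genome identically (contributing 1/2) and on average half of their mother's contribution (1/2 · 1/2 = 1/4); r = 1/2 + 1/4 = 3/4.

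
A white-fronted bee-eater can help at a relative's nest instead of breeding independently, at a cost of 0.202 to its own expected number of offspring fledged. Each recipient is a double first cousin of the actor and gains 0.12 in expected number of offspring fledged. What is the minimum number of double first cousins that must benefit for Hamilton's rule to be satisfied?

7

r to a double first cousin = 1/4 (double first cousins share both grandparent pairs — four paths of length 4: r = 4·(1/2)^4 = 1/4).
Hamilton's rule: n·r·B > C  ⇒  n > C/(r·B) = 0.202/(0.25·0.12) = 6.733.
The smallest integer exceeding 6.733 is 7.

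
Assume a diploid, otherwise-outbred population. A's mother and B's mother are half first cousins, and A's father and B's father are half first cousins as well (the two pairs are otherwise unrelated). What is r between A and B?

Relatedness sums over independent paths through distinct common ancestors.
A and B are related in two ways: half second cousins through their mothers (r = 1/64) and half second cousins through their fathers (r = 1/64).
r = 1/64 + 1/64 = 0.03125.

0.03125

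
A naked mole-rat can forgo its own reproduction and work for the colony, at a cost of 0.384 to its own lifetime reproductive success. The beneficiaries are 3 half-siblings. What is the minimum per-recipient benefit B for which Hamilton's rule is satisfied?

0.512

r to a half-sibling = 0.25 (half-sibs share one parent — one path of length 2: r = (1/2)^2 = 1/4).
Hamilton's rule with n recipients of equal r: n·r·B > C, so B > C/(n·r) = 0.384/(3·0.25) = 0.512.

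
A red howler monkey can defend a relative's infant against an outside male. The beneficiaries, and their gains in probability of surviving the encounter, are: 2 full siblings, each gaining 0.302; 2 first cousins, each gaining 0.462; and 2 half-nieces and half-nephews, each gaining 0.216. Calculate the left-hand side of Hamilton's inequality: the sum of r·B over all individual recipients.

r to a full sibling = 1/2 (full sibs share both parents — two paths of length 2: r = 2·(1/2)^2 = 1/2).
r to a first cousin = 1/8 (first cousins share one grandparent pair — two paths of length 4: r = 2·(1/2)^4 = 1/8).
r to a half-niece or half-nephew = 0.125 (half-aunt/uncle↔niece/nephew: one path of length 3: r = (1/2)^3 = 1/8).
Summing one r·B term per recipient: 2·0.5·0.302 + 2·0.125·0.462 + 2·0.125·0.216 = 0.4715.

0.4715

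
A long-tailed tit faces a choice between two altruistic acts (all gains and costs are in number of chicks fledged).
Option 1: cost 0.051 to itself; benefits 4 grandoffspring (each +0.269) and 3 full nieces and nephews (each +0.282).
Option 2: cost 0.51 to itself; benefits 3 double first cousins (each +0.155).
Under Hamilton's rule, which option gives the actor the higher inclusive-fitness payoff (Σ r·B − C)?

Option 1

Option 1: r to a grandoffspring = 0.25.
Option 1: r to a full niece or nephew = 0.25.
Option 1: Σ r·B − C = (4·0.25·0.269 + 3·0.25·0.282) − 0.051 = 0.4295.
Option 2: r to a double first cousin = 0.25.
Option 2: Σ r·B − C = (3·0.25·0.155) − 0.51 = -0.39375.
Option 1 has the higher net inclusive-fitness payoff.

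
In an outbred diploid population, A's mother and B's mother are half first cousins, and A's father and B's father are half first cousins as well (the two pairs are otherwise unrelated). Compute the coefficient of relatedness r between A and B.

Wright's path rule: contributions from independent ancestry routes add.
A and B are related in two ways: half second cousins through their mothers (r = 1/64) and half second cousins through their fathers (r = 1/64).
r = 1/64 + 1/64 = 0.03125.

0.03125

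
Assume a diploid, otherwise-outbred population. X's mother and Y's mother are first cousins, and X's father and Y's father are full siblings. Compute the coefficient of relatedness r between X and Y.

0.15625

Wright's path rule: contributions from independent ancestry routes add.
X and Y are related in two ways: second cousins through their mothers (r = 1/32) and first cousins through their fathers (r = 1/8).
r = 1/32 + 1/8 = 5/32 = 0.15625.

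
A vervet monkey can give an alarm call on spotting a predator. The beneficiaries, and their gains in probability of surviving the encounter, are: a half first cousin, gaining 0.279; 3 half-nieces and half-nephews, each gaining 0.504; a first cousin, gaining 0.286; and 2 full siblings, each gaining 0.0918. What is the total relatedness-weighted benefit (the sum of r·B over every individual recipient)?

0.3339875

r to a half first cousin = 0.0625 (half first cousins share one grandparent — one path of length 4: r = (1/2)^4 = 1/16).
r to a half-niece or half-nephew = 0.125 (half-aunt/uncle↔niece/nephew: one path of length 3: r = (1/2)^3 = 1/8).
r to a first cousin = 0.125 (first cousins share one grandparent pair — two paths of length 4: r = 2·(1/2)^4 = 1/8).
r to a full sibling = 0.5 (full sibs share both parents — two paths of length 2: r = 2·(1/2)^2 = 1/2).
Summing one r·B term per recipient: 1·0.0625·0.279 + 3·0.125·0.504 + 1·0.125·0.286 + 2·0.5·0.0918 = 0.3339875.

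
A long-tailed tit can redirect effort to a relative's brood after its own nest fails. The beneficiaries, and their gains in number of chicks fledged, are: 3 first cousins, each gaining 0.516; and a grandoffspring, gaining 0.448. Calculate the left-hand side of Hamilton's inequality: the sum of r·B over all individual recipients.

r to a first cousin = 0.125 (first cousins share one grandparent pair — two paths of length 4: r = 2·(1/2)^4 = 1/8).
r to a grandoffspring = 1/4 (two parent–offspring links: r = (1/2)^2 = 1/4).
Summing one r·B term per recipient: 3·0.125·0.516 + 1·0.25·0.448 = 0.3055.

0.3055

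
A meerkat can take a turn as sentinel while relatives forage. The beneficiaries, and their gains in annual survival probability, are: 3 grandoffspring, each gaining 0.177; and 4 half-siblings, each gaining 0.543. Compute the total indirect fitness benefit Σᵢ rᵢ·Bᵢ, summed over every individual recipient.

0.67575

r to a grandoffspring = 0.25 (two parent–offspring links: r = (1/2)^2 = 1/4).
r to a half-sibling = 1/4 (half-sibs share one parent — one path of length 2: r = (1/2)^2 = 1/4).
Summing one r·B term per recipient: 3·0.25·0.177 + 4·0.25·0.543 = 0.67575.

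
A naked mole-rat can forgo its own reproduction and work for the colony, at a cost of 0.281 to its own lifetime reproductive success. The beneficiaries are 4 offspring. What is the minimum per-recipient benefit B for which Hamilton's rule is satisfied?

0.1405

r to an offspring = 0.5 (one parent–offspring link: r = (1/2)^1 = 1/2).
Hamilton's rule with n recipients of equal r: n·r·B > C, so B > C/(n·r) = 0.281/(4·0.5) = 0.1405.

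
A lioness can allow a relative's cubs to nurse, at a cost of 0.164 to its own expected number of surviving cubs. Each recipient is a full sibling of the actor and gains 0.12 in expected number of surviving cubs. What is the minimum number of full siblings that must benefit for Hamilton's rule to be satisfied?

3

r to a full sibling = 0.5 (full sibs share both parents — two paths of length 2: r = 2·(1/2)^2 = 1/2).
Hamilton's rule: n·r·B > C  ⇒  n > C/(r·B) = 0.164/(0.5·0.12) = 2.733.
The smallest integer exceeding 2.733 is 3.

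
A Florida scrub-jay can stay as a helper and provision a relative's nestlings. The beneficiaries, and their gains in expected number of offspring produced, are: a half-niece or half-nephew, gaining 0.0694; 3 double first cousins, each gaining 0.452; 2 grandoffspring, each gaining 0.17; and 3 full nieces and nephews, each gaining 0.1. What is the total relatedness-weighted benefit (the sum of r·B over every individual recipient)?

0.507675

r to a half-niece or half-nephew = 0.125 (half-aunt/uncle↔niece/nephew: one path of length 3: r = (1/2)^3 = 1/8).
r to a double first cousin = 1/4 (double first cousins share both grandparent pairs — four paths of length 4: r = 4·(1/2)^4 = 1/4).
r to a grandoffspring = 0.25 (two parent–offspring links: r = (1/2)^2 = 1/4).
r to a full niece or nephew = 1/4 (full aunt/uncle↔niece/nephew: two paths of length 3 through the shared grandparent pair: r = 2·(1/2)^3 = 1/4).
Summing one r·B term per recipient: 1·0.125·0.0694 + 3·0.25·0.452 + 2·0.25·0.17 + 3·0.25·0.1 = 0.507675.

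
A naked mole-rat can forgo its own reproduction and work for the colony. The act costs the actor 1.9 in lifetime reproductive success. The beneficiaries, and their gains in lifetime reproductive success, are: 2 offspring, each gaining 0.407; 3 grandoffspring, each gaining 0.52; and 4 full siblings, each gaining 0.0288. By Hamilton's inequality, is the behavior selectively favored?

Hamilton's rule: the trait is favored when the sum of r·B over every recipient exceeds the actor's cost C.
r to an offspring = 0.5 (one parent–offspring link: r = (1/2)^1 = 1/2).
r to a grandoffspring = 1/4 (two parent–offspring links: r = (1/2)^2 = 1/4).
r to a full sibling = 0.5 (full sibs share both parents — two paths of length 2: r = 2·(1/2)^2 = 1/2).
Summing one r·B term per recipient: 2·0.5·0.407 + 3·0.25·0.52 + 4·0.5·0.0288 = 0.8546.
0.8546 < 1.9: the indirect benefit is less than the cost.

No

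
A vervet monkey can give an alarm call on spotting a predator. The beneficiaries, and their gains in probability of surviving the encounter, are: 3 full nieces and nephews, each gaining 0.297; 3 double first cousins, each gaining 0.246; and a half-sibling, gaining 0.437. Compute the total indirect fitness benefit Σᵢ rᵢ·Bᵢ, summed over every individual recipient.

r to a full niece or nephew = 1/4 (full aunt/uncle↔niece/nephew: two paths of length 3 through the shared grandparent pair: r = 2·(1/2)^3 = 1/4).
r to a double first cousin = 0.25 (double first cousins share both grandparent pairs — four paths of length 4: r = 4·(1/2)^4 = 1/4).
r to a half-sibling = 1/4 (half-sibs share one parent — one path of length 2: r = (1/2)^2 = 1/4).
Summing one r·B term per recipient: 3·0.25·0.297 + 3·0.25·0.246 + 1·0.25·0.437 = 0.5165.

0.5165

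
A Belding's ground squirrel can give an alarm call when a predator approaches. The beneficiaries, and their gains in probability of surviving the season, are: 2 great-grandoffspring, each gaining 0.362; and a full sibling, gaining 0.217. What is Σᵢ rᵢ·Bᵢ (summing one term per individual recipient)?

r to a great-grandoffspring = 0.125 (three parent–offspring links: r = (1/2)^3 = 1/8).
r to a full sibling = 1/2 (full sibs share both parents — two paths of length 2: r = 2·(1/2)^2 = 1/2).
Summing one r·B term per recipient: 2·0.125·0.362 + 1·0.5·0.217 = 0.199.

0.199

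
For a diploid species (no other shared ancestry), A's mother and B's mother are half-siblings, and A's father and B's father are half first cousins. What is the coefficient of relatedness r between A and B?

Relatedness sums over independent paths through distinct common ancestors.
A and B are related in two ways: half first cousins through their mothers (r = 1/16) and half second cousins through their fathers (r = 1/64).
r = 1/16 + 1/64 = 0.078125.

0.078125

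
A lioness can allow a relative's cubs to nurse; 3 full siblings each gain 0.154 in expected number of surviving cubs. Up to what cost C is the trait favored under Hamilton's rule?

0.231

r to a full sibling = 0.5 (full sibs share both parents — two paths of length 2: r = 2·(1/2)^2 = 1/2).
Hamilton's rule: n·r·B > C, so the trait is favored while C < n·r·B = 3·0.5·0.154 = 0.231.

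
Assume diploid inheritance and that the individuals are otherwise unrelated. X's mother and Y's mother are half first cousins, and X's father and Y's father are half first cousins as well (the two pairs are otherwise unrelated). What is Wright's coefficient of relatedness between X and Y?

Wright's path rule: contributions from independent ancestry routes add.
X and Y are related in two ways: half second cousins through their mothers (r = 1/64) and half second cousins through their fathers (r = 1/64).
r = 1/64 + 1/64 = 0.03125.

0.03125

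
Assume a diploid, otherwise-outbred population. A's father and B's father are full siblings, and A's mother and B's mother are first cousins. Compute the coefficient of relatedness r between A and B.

Wright's path rule: contributions from independent ancestry routes add.
A and B are related in two ways: first cousins through their fathers (r = 1/8) and second cousins through their mothers (r = 1/32).
r = 1/8 + 1/32 = 5/32 = 0.15625.

0.15625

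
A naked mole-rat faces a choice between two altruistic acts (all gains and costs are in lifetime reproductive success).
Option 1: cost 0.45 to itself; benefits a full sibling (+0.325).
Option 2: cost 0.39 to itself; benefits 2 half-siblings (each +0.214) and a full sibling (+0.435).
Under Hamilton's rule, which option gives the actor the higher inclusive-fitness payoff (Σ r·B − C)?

Option 2

Option 1: r to a full sibling = 0.5.
Option 1: Σ r·B − C = (1·0.5·0.325) − 0.45 = -0.2875.
Option 2: r to a half-sibling = 0.25.
Option 2: r to a full sibling = 0.5.
Option 2: Σ r·B − C = (2·0.25·0.214 + 1·0.5·0.435) − 0.39 = -0.0655.
Option 2 has the higher net inclusive-fitness payoff.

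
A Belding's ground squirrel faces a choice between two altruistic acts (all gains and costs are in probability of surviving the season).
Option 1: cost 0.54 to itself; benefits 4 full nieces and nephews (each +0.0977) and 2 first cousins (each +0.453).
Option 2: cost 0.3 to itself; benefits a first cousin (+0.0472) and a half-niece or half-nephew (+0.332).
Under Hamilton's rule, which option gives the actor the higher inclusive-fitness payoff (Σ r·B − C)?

Option 2

Option 1: r to a full niece or nephew = 0.25.
Option 1: r to a first cousin = 0.125.
Option 1: Σ r·B − C = (4·0.25·0.0977 + 2·0.125·0.453) − 0.54 = -0.32905.
Option 2: r to a first cousin = 0.125.
Option 2: r to a half-niece or half-nephew = 0.125.
Option 2: Σ r·B − C = (1·0.125·0.0472 + 1·0.125·0.332) − 0.3 = -0.2526.
Option 2 has the higher net inclusive-fitness payoff.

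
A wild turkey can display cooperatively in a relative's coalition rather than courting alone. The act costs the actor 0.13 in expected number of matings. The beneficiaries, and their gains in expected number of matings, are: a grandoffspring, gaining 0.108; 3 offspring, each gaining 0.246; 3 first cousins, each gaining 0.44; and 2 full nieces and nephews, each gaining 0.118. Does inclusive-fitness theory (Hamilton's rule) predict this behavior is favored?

Yes

Hamilton's rule: the trait is favored when the sum of r·B over every recipient exceeds the actor's cost C.
r to a grandoffspring = 1/4 (two parent–offspring links: r = (1/2)^2 = 1/4).
r to an offspring = 0.5 (one parent–offspring link: r = (1/2)^1 = 1/2).
r to a first cousin = 1/8 (first cousins share one grandparent pair — two paths of length 4: r = 2·(1/2)^4 = 1/8).
r to a full niece or nephew = 1/4 (full aunt/uncle↔niece/nephew: two paths of length 3 through the shared grandparent pair: r = 2·(1/2)^3 = 1/4).
Summing one r·B term per recipient: 1·0.25·0.108 + 3·0.5·0.246 + 3·0.125·0.44 + 2·0.25·0.118 = 0.62.
0.62 > 0.13: the indirect benefit exceeds the cost.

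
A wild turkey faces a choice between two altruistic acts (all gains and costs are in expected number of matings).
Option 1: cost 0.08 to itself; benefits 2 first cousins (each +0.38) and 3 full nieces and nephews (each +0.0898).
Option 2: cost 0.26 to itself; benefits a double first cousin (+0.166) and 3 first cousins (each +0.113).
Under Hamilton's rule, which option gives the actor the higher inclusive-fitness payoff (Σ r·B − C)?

Option 1: r to a first cousin = 0.125.
Option 1: r to a full niece or nephew = 0.25.
Option 1: Σ r·B − C = (2·0.125·0.38 + 3·0.25·0.0898) − 0.08 = 0.08235.
Option 2: r to a double first cousin = 0.25.
Option 2: r to a first cousin = 0.125.
Option 2: Σ r·B − C = (1·0.25·0.166 + 3·0.125·0.113) − 0.26 = -0.176125.
Option 1 has the higher net inclusive-fitness payoff.

Option 1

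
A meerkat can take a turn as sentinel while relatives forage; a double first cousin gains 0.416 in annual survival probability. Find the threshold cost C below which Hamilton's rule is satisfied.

0.104

r to a double first cousin = 0.25 (double first cousins share both grandparent pairs — four paths of length 4: r = 4·(1/2)^4 = 1/4).
Hamilton's rule: n·r·B > C, so the trait is favored while C < n·r·B = 1·0.25·0.416 = 0.104.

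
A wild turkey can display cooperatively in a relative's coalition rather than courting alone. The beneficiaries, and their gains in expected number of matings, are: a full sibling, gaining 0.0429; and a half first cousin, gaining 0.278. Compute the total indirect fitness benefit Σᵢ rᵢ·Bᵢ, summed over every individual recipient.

0.038825

r to a full sibling = 1/2 (full sibs share both parents — two paths of length 2: r = 2·(1/2)^2 = 1/2).
r to a half first cousin = 1/16 (half first cousins share one grandparent — one path of length 4: r = (1/2)^4 = 1/16).
Summing one r·B term per recipient: 1·0.5·0.0429 + 1·0.0625·0.278 = 0.038825.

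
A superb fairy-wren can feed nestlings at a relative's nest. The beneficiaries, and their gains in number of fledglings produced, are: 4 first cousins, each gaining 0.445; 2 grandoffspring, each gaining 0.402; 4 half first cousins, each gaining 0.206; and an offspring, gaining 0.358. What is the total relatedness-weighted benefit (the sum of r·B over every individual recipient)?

r to a first cousin = 1/8 (first cousins share one grandparent pair — two paths of length 4: r = 2·(1/2)^4 = 1/8).
r to a grandoffspring = 0.25 (two parent–offspring links: r = (1/2)^2 = 1/4).
r to a half first cousin = 1/16 (half first cousins share one grandparent — one path of length 4: r = (1/2)^4 = 1/16).
r to an offspring = 1/2 (one parent–offspring link: r = (1/2)^1 = 1/2).
Summing one r·B term per recipient: 4·0.125·0.445 + 2·0.25·0.402 + 4·0.0625·0.206 + 1·0.5·0.358 = 0.654.

0.654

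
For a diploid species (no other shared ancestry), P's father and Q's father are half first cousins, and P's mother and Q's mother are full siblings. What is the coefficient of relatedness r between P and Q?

0.140625

Wright's path rule: contributions from independent ancestry routes add.
P and Q are related in two ways: half second cousins through their fathers (r = 1/64) and first cousins through their mothers (r = 1/8).
r = 1/64 + 1/8 = 9/64 = 0.140625.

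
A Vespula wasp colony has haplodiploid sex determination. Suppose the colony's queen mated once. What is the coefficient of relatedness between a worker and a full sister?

Haplodiploid full sisters inherit their father's entire haploid genome identically (contributing 1/2) and on average half of their mother's contribution (1/2 · 1/2 = 1/4); r = 1/2 + 1/4 = 3/4.

0.75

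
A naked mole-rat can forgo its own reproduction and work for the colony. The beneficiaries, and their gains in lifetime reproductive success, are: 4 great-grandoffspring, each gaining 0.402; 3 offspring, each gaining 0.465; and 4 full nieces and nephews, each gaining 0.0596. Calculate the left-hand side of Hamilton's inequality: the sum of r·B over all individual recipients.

0.9581

r to a great-grandoffspring = 1/8 (three parent–offspring links: r = (1/2)^3 = 1/8).
r to an offspring = 0.5 (one parent–offspring link: r = (1/2)^1 = 1/2).
r to a full niece or nephew = 0.25 (full aunt/uncle↔niece/nephew: two paths of length 3 through the shared grandparent pair: r = 2·(1/2)^3 = 1/4).
Summing one r·B term per recipient: 4·0.125·0.402 + 3·0.5·0.465 + 4·0.25·0.0596 = 0.9581.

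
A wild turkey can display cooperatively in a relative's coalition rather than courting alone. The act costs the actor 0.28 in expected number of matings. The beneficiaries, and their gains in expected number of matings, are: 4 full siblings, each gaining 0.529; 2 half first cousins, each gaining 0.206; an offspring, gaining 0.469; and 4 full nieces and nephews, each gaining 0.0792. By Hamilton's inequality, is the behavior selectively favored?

Hamilton's rule: the trait is favored when the sum of r·B over every recipient exceeds the actor's cost C.
r to a full sibling = 1/2 (full sibs share both parents — two paths of length 2: r = 2·(1/2)^2 = 1/2).
r to a half first cousin = 0.0625 (half first cousins share one grandparent — one path of length 4: r = (1/2)^4 = 1/16).
r to an offspring = 1/2 (one parent–offspring link: r = (1/2)^1 = 1/2).
r to a full niece or nephew = 1/4 (full aunt/uncle↔niece/nephew: two paths of length 3 through the shared grandparent pair: r = 2·(1/2)^3 = 1/4).
Summing one r·B term per recipient: 4·0.5·0.529 + 2·0.0625·0.206 + 1·0.5·0.469 + 4·0.25·0.0792 = 1.39745.
1.39745 > 0.28: the indirect benefit exceeds the cost.

Yes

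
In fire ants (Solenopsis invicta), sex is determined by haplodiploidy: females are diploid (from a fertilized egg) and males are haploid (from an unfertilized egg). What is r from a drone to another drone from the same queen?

0.5

Haploid brothers each carry a random half of the queen's diploid genome, so on average they share half: r = 1/2.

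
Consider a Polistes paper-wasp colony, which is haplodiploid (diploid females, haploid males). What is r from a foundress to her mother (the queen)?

One meiotic link between diploid queen and diploid daughter: r = 1/2.

0.5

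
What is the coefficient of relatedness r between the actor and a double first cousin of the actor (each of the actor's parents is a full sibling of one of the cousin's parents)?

0.25

Each parent–offspring link contributes a factor of 1/2, and independent paths through distinct common ancestors add.
Double first cousins share both grandparent pairs — four paths of length 4: r = 4·(1/2)^4 = 1/4.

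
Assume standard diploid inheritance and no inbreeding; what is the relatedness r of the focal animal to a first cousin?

First cousins share one grandparent pair — two paths of length 4: r = 2·(1/2)^4 = 1/8.

0.125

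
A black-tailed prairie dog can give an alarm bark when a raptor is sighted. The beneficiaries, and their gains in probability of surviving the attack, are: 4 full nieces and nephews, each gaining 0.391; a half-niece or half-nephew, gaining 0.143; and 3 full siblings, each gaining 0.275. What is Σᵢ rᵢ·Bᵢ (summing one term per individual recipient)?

0.821375

r to a full niece or nephew = 1/4 (full aunt/uncle↔niece/nephew: two paths of length 3 through the shared grandparent pair: r = 2·(1/2)^3 = 1/4).
r to a half-niece or half-nephew = 0.125 (half-aunt/uncle↔niece/nephew: one path of length 3: r = (1/2)^3 = 1/8).
r to a full sibling = 1/2 (full sibs share both parents — two paths of length 2: r = 2·(1/2)^2 = 1/2).
Summing one r·B term per recipient: 4·0.25·0.391 + 1·0.125·0.143 + 3·0.5·0.275 = 0.821375.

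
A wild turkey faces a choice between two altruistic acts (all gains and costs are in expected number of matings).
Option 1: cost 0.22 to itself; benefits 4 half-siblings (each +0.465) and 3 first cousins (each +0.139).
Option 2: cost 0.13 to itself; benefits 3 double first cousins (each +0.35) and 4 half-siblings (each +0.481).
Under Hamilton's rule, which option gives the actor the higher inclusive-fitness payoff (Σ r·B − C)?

Option 2

Option 1: r to a half-sibling = 0.25.
Option 1: r to a first cousin = 0.125.
Option 1: Σ r·B − C = (4·0.25·0.465 + 3·0.125·0.139) − 0.22 = 0.297125.
Option 2: r to a double first cousin = 0.25.
Option 2: r to a half-sibling = 0.25.
Option 2: Σ r·B − C = (3·0.25·0.35 + 4·0.25·0.481) − 0.13 = 0.6135.
Option 2 has the higher net inclusive-fitness payoff.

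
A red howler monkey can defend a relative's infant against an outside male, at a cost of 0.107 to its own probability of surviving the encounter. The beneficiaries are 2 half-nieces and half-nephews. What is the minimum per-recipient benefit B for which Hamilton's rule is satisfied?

r to a half-niece or half-nephew = 0.125 (half-aunt/uncle↔niece/nephew: one path of length 3: r = (1/2)^3 = 1/8).
Hamilton's rule with n recipients of equal r: n·r·B > C, so B > C/(n·r) = 0.107/(2·0.125) = 0.428.

0.428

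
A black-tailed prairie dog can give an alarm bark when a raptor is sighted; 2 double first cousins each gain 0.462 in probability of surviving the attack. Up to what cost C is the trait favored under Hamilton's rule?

r to a double first cousin = 0.25 (double first cousins share both grandparent pairs — four paths of length 4: r = 4·(1/2)^4 = 1/4).
Hamilton's rule: n·r·B > C, so the trait is favored while C < n·r·B = 2·0.25·0.462 = 0.231.

0.231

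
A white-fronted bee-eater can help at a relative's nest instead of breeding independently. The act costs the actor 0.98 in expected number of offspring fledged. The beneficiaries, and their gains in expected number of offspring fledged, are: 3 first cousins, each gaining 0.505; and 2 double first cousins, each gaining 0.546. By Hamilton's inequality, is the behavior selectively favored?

No

Hamilton's rule: the trait is favored when the sum of r·B over every recipient exceeds the actor's cost C.
r to a first cousin = 0.125 (first cousins share one grandparent pair — two paths of length 4: r = 2·(1/2)^4 = 1/8).
r to a double first cousin = 1/4 (double first cousins share both grandparent pairs — four paths of length 4: r = 4·(1/2)^4 = 1/4).
Summing one r·B term per recipient: 3·0.125·0.505 + 2·0.25·0.546 = 0.462375.
0.462375 < 0.98: the indirect benefit is less than the cost.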